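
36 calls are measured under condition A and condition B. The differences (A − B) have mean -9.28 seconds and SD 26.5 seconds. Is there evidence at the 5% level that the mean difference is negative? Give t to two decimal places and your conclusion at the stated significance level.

H0: μ_d = 0; H1: μ_d < 0 (paired t-test on the differences, left-tailed).
t = d̄/(s_d/√n) = -9.28/(26.5/√36) = -2.10
df = n − 1 = 35
p-value = P(T ≤ -2.10) ≈ 0.021
Since p ≈ 0.021 < α = 0.05, reject H0; the evidence is statistically significant.

t = -2.10; reject H0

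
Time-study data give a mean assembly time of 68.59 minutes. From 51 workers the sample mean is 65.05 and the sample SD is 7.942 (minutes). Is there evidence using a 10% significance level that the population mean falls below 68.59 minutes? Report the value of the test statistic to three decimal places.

H0: μ = 68.59; H1: μ < 68.59 (one-sample t-test, left-tailed).
t = (x̄ − μ₀)/(s/√n) = (65.05 − 68.59)/(7.942/√51) = -3.183
df = n − 1 = 50
p-value = P(T ≤ -3.183) ≈ 0.001
Since p ≈ 0.001 < α = 0.1, reject H0; the data support H1.

-3.183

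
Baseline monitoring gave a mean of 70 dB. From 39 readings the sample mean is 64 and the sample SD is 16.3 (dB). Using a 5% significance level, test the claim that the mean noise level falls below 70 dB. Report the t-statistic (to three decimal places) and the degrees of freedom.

t = -2.299, df = 38

H0: μ = 70; H1: μ < 70 (one-sample t-test, left-tailed).
t = (x̄ − μ₀)/(s/√n) = (64 − 70)/(16.3/√39) = -2.299
df = n − 1 = 38
p-value = P(T ≤ -2.299) ≈ 0.014
Since p ≈ 0.014 < α = 0.05, reject H0; the data support H1.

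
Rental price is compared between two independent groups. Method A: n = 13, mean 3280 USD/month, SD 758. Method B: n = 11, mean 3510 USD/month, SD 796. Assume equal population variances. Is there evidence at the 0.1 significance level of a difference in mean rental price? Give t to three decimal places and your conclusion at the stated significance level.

Let group 1 = method A, group 2 = method B. H0: μ_1 = μ_2; H1: μ_1 ≠ μ_2 (two-sample pooled-variance t-test, two-sided).
s_p² = [(13−1)·758² + (11−1)·796²]/(13+11−2) = 601406
t = (3280 − 3510)/√[601406·(1/13 + 1/11)] = -0.724
df = n₁ + n₂ − 2 = 22
Two-sided p-value ≈ 0.4767
Since p ≈ 0.4767 > α = 0.1, fail to reject H0; the evidence is not statistically significant.

t = -0.724; fail to reject H0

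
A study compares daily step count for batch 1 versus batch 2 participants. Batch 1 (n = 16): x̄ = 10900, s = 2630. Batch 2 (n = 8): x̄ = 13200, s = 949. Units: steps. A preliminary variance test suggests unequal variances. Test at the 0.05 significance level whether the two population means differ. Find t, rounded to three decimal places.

Let group 1 = batch 1, group 2 = batch 2. H0: μ_1 = μ_2; H1: μ_1 ≠ μ_2 (Welch's two-sample t-test, two-sided).
t = (x̄_1 − x̄_2)/√(s_1²/n_1 + s_2²/n_2) = (10900 − 13200)/√(2630²/16 + 949²/8) = -3.116
Welch–Satterthwaite df ≈ 20.81
Two-sided p-value ≈ 0.005
Since p ≈ 0.005 < α = 0.05, reject H0; the data support H1.

-3.116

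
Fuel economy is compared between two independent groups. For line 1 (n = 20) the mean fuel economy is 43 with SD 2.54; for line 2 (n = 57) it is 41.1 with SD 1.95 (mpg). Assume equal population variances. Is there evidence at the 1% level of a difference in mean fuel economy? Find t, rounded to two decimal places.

3.46

Let group 1 = line 1, group 2 = line 2. H0: μ_1 = μ_2; H1: μ_1 ≠ μ_2 (two-sample pooled-variance t-test, two-sided).
s_p² = [(20−1)·2.54² + (57−1)·1.95²]/(20+57−2) = 4.47361
t = (43 − 41.1)/√[4.47361·(1/20 + 1/57)] = 3.46
df = n₁ + n₂ − 2 = 75
Two-sided p-value ≈ 0.001
Since p ≈ 0.001 < α = 0.01, reject H0; the data support H1.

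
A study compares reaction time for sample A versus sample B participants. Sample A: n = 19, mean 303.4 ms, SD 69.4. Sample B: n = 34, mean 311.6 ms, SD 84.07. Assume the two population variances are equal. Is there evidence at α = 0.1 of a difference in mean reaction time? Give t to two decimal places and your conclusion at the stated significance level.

t = -0.36; fail to reject H0

Let group 1 = sample A, group 2 = sample B. H0: μ_1 = μ_2; H1: μ_1 ≠ μ_2 (two-sample pooled-variance t-test, two-sided).
s_p² = [(19−1)·69.4² + (34−1)·84.07²]/(19+34−2) = 6273.15
t = (303.4 − 311.6)/√[6273.15·(1/19 + 1/34)] = -0.36
df = n₁ + n₂ − 2 = 51
Two-sided p-value ≈ 0.7193
Since p ≈ 0.7193 > α = 0.1, fail to reject H0; the data do not provide sufficient evidence against H0.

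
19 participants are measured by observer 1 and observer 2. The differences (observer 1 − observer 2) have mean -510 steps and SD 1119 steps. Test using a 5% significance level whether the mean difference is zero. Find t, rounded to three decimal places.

-1.987

H0: μ_d = 0; H1: μ_d ≠ 0 (paired t-test on the differences, two-sided).
t = d̄/(s_d/√n) = -510/(1119/√19) = -1.987
df = n − 1 = 18
Two-sided p-value ≈ 0.0624
Since p ≈ 0.0624 > α = 0.05, fail to reject H0; the evidence is not statistically significant.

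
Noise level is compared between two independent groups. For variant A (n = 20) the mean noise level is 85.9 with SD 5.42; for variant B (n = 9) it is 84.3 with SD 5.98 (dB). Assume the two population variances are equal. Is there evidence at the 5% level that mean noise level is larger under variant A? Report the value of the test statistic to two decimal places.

0.71

Let group 1 = variant A, group 2 = variant B. H0: μ_1 = μ_2; H1: μ_1 > μ_2 (two-sample pooled-variance t-test, right-tailed).
s_p² = [(20−1)·5.42² + (9−1)·5.98²]/(20+9−2) = 31.268
t = (85.9 − 84.3)/√[31.268·(1/20 + 1/9)] = 0.71
df = n₁ + n₂ − 2 = 27
p-value = P(T ≥ 0.71) ≈ 0.2410
Since p ≈ 0.2410 > α = 0.05, fail to reject H0; the data do not provide sufficient evidence against H0.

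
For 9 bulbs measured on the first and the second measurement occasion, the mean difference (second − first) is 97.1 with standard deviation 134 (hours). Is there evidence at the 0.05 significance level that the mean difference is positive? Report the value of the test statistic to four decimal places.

H0: μ_d = 0; H1: μ_d > 0 (paired t-test on the differences, right-tailed).
t = d̄/(s_d/√n) = 97.1/(134/√9) = 2.1739
df = n − 1 = 8
p-value = P(T ≥ 2.1739) ≈ 0.031
Since p ≈ 0.031 < α = 0.05, reject H0; the evidence is statistically significant.

2.1739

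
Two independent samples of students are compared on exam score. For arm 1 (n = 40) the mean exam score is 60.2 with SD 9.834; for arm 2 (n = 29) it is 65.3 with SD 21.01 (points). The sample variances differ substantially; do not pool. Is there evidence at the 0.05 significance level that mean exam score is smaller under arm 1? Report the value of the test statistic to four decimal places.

Let group 1 = arm 1, group 2 = arm 2. H0: μ_1 = μ_2; H1: μ_1 < μ_2 (Welch's two-sample t-test, left-tailed).
t = (x̄_1 − x̄_2)/√(s_1²/n_1 + s_2²/n_2) = (60.2 − 65.3)/√(9.834²/40 + 21.01²/29) = -1.2143
Welch–Satterthwaite df ≈ 36.93
p-value = P(T ≤ -1.2143) ≈ 0.116
Since p ≈ 0.116 > α = 0.05, fail to reject H0; the data do not provide sufficient evidence against H0.

-1.2143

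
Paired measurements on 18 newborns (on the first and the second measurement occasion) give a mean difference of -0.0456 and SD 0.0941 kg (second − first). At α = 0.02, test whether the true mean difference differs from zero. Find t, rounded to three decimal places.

-2.056

H0: μ_d = 0; H1: μ_d ≠ 0 (paired t-test on the differences, two-sided).
t = d̄/(s_d/√n) = -0.0456/(0.0941/√18) = -2.056
df = n − 1 = 17
Two-sided p-value ≈ 0.055
Since p ≈ 0.055 > α = 0.02, fail to reject H0; the evidence is not statistically significant.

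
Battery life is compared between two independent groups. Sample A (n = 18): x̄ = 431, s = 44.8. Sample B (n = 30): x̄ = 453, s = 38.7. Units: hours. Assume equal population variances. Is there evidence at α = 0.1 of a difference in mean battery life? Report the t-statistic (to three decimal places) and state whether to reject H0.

t = -1.797; reject H0

Let group 1 = sample A, group 2 = sample B. H0: μ_1 = μ_2; H1: μ_1 ≠ μ_2 (two-sample pooled-variance t-test, two-sided).
s_p² = [(18−1)·44.8² + (30−1)·38.7²]/(18+30−2) = 1685.93
t = (431 − 453)/√[1685.93·(1/18 + 1/30)] = -1.797
df = n₁ + n₂ − 2 = 46
Two-sided p-value ≈ 0.079
Since p ≈ 0.079 < α = 0.1, reject H0; the data support H1.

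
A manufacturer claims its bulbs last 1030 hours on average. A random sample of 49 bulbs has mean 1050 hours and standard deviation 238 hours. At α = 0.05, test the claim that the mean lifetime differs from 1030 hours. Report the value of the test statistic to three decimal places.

0.588

H0: μ = 1030; H1: μ ≠ 1030 (one-sample t-test, two-sided).
t = (x̄ − μ₀)/(s/√n) = (1050 − 1030)/(238/√49) = 0.588
df = n − 1 = 48
Two-sided p-value ≈ 0.5591
Since p ≈ 0.5591 > α = 0.05, fail to reject H0; the data do not provide sufficient evidence against H0.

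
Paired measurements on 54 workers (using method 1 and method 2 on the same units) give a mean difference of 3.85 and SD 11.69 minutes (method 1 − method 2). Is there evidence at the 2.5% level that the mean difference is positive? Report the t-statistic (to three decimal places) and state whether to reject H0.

H0: μ_d = 0; H1: μ_d > 0 (paired t-test on the differences, right-tailed).
t = d̄/(s_d/√n) = 3.85/(11.69/√54) = 2.420
df = n − 1 = 53
p-value = P(T ≥ 2.420) ≈ 0.0095
Since p ≈ 0.0095 < α = 0.025, reject H0; the data support H1.

t = 2.420; reject H0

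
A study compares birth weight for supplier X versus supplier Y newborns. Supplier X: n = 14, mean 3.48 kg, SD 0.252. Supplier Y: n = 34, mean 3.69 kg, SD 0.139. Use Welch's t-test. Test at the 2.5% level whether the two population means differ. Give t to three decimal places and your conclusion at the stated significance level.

t = -2.939; reject H0

Let group 1 = supplier X, group 2 = supplier Y. H0: μ_1 = μ_2; H1: μ_1 ≠ μ_2 (Welch's two-sample t-test, two-sided).
t = (x̄_1 − x̄_2)/√(s_1²/n_1 + s_2²/n_2) = (3.48 − 3.69)/√(0.252²/14 + 0.139²/34) = -2.939
Welch–Satterthwaite df ≈ 16.36
Two-sided p-value ≈ 0.009
Since p ≈ 0.009 < α = 0.025, reject H0; the data support H1.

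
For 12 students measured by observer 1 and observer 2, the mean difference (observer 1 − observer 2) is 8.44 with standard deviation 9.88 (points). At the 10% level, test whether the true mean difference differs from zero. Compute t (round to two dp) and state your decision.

H0: μ_d = 0; H1: μ_d ≠ 0 (paired t-test on the differences, two-sided).
t = d̄/(s_d/√n) = 8.44/(9.88/√12) = 2.96
df = n − 1 = 11
Two-sided p-value ≈ 0.0130
Since p ≈ 0.0130 < α = 0.1, reject H0; the data support H1.

t = 2.96; reject H0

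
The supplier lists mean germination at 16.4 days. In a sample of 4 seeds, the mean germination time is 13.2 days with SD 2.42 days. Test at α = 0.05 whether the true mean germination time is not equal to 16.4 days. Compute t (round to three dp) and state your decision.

t = -2.645; fail to reject H0

H0: μ = 16.4; H1: μ ≠ 16.4 (one-sample t-test, two-sided).
t = (x̄ − μ₀)/(s/√n) = (13.2 − 16.4)/(2.42/√4) = -2.645
df = n − 1 = 3
Two-sided p-value ≈ 0.077
Since p ≈ 0.077 > α = 0.05, fail to reject H0; the evidence is not statistically significant.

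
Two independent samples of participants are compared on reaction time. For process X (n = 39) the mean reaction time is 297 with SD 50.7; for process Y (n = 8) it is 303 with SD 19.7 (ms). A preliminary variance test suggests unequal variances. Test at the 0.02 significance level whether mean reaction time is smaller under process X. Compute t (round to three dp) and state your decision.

Let group 1 = process X, group 2 = process Y. H0: μ_1 = μ_2; H1: μ_1 < μ_2 (Welch's two-sample t-test, left-tailed).
t = (x̄_1 − x̄_2)/√(s_1²/n_1 + s_2²/n_2) = (297 − 303)/√(50.7²/39 + 19.7²/8) = -0.561
Welch–Satterthwaite df ≈ 29.06
p-value = P(T ≤ -0.561) ≈ 0.290
Since p ≈ 0.290 > α = 0.02, fail to reject H0; the data do not provide sufficient evidence against H0.

t = -0.561; fail to reject H0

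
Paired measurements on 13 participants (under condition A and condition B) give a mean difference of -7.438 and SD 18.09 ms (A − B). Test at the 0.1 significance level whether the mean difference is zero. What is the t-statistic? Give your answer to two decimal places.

-1.48

H0: μ_d = 0; H1: μ_d ≠ 0 (paired t-test on the differences, two-sided).
t = d̄/(s_d/√n) = -7.438/(18.09/√13) = -1.48
df = n − 1 = 12
Two-sided p-value ≈ 0.164
Since p ≈ 0.164 > α = 0.1, fail to reject H0; the evidence is not statistically significant.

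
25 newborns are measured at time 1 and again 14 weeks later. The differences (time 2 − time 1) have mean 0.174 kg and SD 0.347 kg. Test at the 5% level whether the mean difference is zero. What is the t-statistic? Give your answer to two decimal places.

H0: μ_d = 0; H1: μ_d ≠ 0 (paired t-test on the differences, two-sided).
t = d̄/(s_d/√n) = 0.174/(0.347/√25) = 2.51
df = n − 1 = 24
Two-sided p-value ≈ 0.0193
Since p ≈ 0.0193 < α = 0.05, reject H0; the evidence is statistically significant.

2.51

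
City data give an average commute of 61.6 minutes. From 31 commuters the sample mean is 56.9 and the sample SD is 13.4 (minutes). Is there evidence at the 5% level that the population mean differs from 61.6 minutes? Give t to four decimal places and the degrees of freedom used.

t = -1.9529, df = 30

H0: μ = 61.6; H1: μ ≠ 61.6 (one-sample t-test, two-sided).
t = (x̄ − μ₀)/(s/√n) = (56.9 − 61.6)/(13.4/√31) = -1.9529
df = n − 1 = 30
Two-sided p-value ≈ 0.0602
Since p ≈ 0.0602 > α = 0.05, fail to reject H0; the data do not provide sufficient evidence against H0.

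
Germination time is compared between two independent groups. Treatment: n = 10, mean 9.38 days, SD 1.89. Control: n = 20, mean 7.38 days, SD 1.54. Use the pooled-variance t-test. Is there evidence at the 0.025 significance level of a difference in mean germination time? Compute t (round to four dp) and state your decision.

Let group 1 = treatment, group 2 = control. H0: μ_1 = μ_2; H1: μ_1 ≠ μ_2 (two-sample pooled-variance t-test, two-sided).
s_p² = [(10−1)·1.89² + (20−1)·1.54²]/(10+20−2) = 2.75747
t = (9.38 − 7.38)/√[2.75747·(1/10 + 1/20)] = 3.1098
df = n₁ + n₂ − 2 = 28
Two-sided p-value ≈ 0.0043
Since p ≈ 0.0043 < α = 0.025, reject H0; the evidence is statistically significant.

t = 3.1098; reject H0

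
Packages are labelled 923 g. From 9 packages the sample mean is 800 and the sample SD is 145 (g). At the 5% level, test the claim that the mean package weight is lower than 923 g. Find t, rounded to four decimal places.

-2.5448

H0: μ = 923; H1: μ < 923 (one-sample t-test, left-tailed).
t = (x̄ − μ₀)/(s/√n) = (800 − 923)/(145/√9) = -2.5448
df = n − 1 = 8
p-value = P(T ≤ -2.5448) ≈ 0.0172
Since p ≈ 0.0172 < α = 0.05, reject H0; the evidence is statistically significant.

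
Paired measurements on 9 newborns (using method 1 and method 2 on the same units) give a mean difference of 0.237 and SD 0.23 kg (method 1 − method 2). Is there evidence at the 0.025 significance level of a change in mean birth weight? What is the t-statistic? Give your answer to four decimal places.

H0: μ_d = 0; H1: μ_d ≠ 0 (paired t-test on the differences, two-sided).
t = d̄/(s_d/√n) = 0.237/(0.23/√9) = 3.0913
df = n − 1 = 8
Two-sided p-value ≈ 0.015
Since p ≈ 0.015 < α = 0.025, reject H0; the data support H1.

3.0913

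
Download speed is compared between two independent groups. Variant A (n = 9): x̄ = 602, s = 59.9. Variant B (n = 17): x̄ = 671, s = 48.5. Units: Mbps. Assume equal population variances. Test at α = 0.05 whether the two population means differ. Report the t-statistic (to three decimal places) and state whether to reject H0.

t = -3.184; reject H0

Let group 1 = variant A, group 2 = variant B. H0: μ_1 = μ_2; H1: μ_1 ≠ μ_2 (two-sample pooled-variance t-test, two-sided).
s_p² = [(9−1)·59.9² + (17−1)·48.5²]/(9+17−2) = 2764.17
t = (602 − 671)/√[2764.17·(1/9 + 1/17)] = -3.184
df = n₁ + n₂ − 2 = 24
Two-sided p-value ≈ 0.0040
Since p ≈ 0.0040 < α = 0.05, reject H0; the evidence is statistically significant.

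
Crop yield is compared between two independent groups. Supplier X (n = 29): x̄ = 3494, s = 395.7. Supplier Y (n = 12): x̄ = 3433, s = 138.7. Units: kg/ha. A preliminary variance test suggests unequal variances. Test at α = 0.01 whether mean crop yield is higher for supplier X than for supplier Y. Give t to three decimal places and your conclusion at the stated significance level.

Let group 1 = supplier X, group 2 = supplier Y. H0: μ_1 = μ_2; H1: μ_1 > μ_2 (Welch's two-sample t-test, right-tailed).
t = (x̄_1 − x̄_2)/√(s_1²/n_1 + s_2²/n_2) = (3494 − 3433)/√(395.7²/29 + 138.7²/12) = 0.729
Welch–Satterthwaite df ≈ 38.46
p-value = P(T ≥ 0.729) ≈ 0.2352
Since p ≈ 0.2352 > α = 0.01, fail to reject H0; the data do not provide sufficient evidence against H0.

t = 0.729; fail to reject H0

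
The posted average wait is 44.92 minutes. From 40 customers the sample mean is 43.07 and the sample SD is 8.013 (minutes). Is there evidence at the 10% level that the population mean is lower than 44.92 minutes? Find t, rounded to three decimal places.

H0: μ = 44.92; H1: μ < 44.92 (one-sample t-test, left-tailed).
t = (x̄ − μ₀)/(s/√n) = (43.07 − 44.92)/(8.013/√40) = -1.460
df = n − 1 = 39
p-value = P(T ≤ -1.460) ≈ 0.076
Since p ≈ 0.076 < α = 0.1, reject H0; the data support H1.

-1.460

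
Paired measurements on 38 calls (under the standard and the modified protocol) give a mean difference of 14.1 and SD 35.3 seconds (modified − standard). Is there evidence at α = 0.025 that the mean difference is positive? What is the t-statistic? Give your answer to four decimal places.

2.4623

H0: μ_d = 0; H1: μ_d > 0 (paired t-test on the differences, right-tailed).
t = d̄/(s_d/√n) = 14.1/(35.3/√38) = 2.4623
df = n − 1 = 37
p-value = P(T ≥ 2.4623) ≈ 0.009
Since p ≈ 0.009 < α = 0.025, reject H0; the data support H1.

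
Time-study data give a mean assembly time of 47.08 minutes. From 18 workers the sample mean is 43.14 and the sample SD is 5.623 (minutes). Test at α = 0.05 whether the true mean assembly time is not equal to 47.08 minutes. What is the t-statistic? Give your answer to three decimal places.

-2.973

H0: μ = 47.08; H1: μ ≠ 47.08 (one-sample t-test, two-sided).
t = (x̄ − μ₀)/(s/√n) = (43.14 − 47.08)/(5.623/√18) = -2.973
df = n − 1 = 17
Two-sided p-value ≈ 0.009
Since p ≈ 0.009 < α = 0.05, reject H0; the evidence is statistically significant.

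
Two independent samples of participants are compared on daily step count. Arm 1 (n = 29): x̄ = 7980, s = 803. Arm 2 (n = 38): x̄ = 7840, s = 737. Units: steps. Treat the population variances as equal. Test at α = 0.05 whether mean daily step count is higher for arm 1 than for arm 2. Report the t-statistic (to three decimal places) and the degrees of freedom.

Let group 1 = arm 1, group 2 = arm 2. H0: μ_1 = μ_2; H1: μ_1 > μ_2 (two-sample pooled-variance t-test, right-tailed).
s_p² = [(29−1)·803² + (38−1)·737²]/(29+38−2) = 586952
t = (7980 − 7840)/√[586952·(1/29 + 1/38)] = 0.741
df = n₁ + n₂ − 2 = 65
p-value = P(T ≥ 0.741) ≈ 0.2306
Since p ≈ 0.2306 > α = 0.05, fail to reject H0; the evidence is not statistically significant.

t = 0.741, df = 65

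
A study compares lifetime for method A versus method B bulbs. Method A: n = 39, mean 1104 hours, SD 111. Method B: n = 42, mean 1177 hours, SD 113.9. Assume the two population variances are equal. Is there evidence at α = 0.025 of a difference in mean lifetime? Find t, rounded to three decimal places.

Let group 1 = method A, group 2 = method B. H0: μ_1 = μ_2; H1: μ_1 ≠ μ_2 (two-sample pooled-variance t-test, two-sided).
s_p² = [(39−1)·111² + (42−1)·113.9²]/(39+42−2) = 12659.5
t = (1104 − 1177)/√[12659.5·(1/39 + 1/42)] = -2.918
df = n₁ + n₂ − 2 = 79
Two-sided p-value ≈ 0.0046
Since p ≈ 0.0046 < α = 0.025, reject H0; the evidence is statistically significant.

-2.918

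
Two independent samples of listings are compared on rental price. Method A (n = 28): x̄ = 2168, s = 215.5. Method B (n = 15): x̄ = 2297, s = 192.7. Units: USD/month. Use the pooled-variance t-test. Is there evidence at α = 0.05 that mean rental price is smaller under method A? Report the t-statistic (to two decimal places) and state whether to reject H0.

Let group 1 = method A, group 2 = method B. H0: μ_1 = μ_2; H1: μ_1 < μ_2 (two-sample pooled-variance t-test, left-tailed).
s_p² = [(28−1)·215.5² + (15−1)·192.7²]/(28+15−2) = 43262.3
t = (2168 − 2297)/√[43262.3·(1/28 + 1/15)] = -1.94
df = n₁ + n₂ − 2 = 41
p-value = P(T ≤ -1.94) ≈ 0.0297
Since p ≈ 0.0297 < α = 0.05, reject H0; the data support H1.

t = -1.94; reject H0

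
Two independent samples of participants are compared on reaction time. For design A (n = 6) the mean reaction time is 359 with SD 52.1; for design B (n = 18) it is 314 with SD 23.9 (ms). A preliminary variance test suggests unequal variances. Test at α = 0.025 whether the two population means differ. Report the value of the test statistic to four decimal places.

2.0452

Let group 1 = design A, group 2 = design B. H0: μ_1 = μ_2; H1: μ_1 ≠ μ_2 (Welch's two-sample t-test, two-sided).
t = (x̄_1 − x̄_2)/√(s_1²/n_1 + s_2²/n_2) = (359 − 314)/√(52.1²/6 + 23.9²/18) = 2.0452
Welch–Satterthwaite df ≈ 5.72
Two-sided p-value ≈ 0.089
Since p ≈ 0.089 > α = 0.025, fail to reject H0; the data do not provide sufficient evidence against H0.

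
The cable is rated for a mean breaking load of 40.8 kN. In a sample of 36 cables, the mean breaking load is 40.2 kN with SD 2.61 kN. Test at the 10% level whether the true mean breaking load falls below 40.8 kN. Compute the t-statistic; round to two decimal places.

-1.38

H0: μ = 40.8; H1: μ < 40.8 (one-sample t-test, left-tailed).
t = (x̄ − μ₀)/(s/√n) = (40.2 − 40.8)/(2.61/√36) = -1.38
df = n − 1 = 35
p-value = P(T ≤ -1.38) ≈ 0.0883
Since p ≈ 0.0883 < α = 0.1, reject H0; the evidence is statistically significant.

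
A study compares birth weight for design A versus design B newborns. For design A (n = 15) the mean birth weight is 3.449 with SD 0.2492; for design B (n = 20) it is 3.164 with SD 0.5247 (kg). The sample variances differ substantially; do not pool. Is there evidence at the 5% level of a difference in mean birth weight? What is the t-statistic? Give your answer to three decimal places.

2.130

Let group 1 = design A, group 2 = design B. H0: μ_1 = μ_2; H1: μ_1 ≠ μ_2 (Welch's two-sample t-test, two-sided).
t = (x̄_1 − x̄_2)/√(s_1²/n_1 + s_2²/n_2) = (3.449 − 3.164)/√(0.2492²/15 + 0.5247²/20) = 2.130
Welch–Satterthwaite df ≈ 28.63
Two-sided p-value ≈ 0.0419
Since p ≈ 0.0419 < α = 0.05, reject H0; the data support H1.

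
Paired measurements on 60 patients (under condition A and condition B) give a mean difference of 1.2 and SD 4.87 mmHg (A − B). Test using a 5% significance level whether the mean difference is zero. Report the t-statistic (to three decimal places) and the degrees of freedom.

t = 1.909, df = 59

H0: μ_d = 0; H1: μ_d ≠ 0 (paired t-test on the differences, two-sided).
t = d̄/(s_d/√n) = 1.2/(4.87/√60) = 1.909
df = n − 1 = 59
Two-sided p-value ≈ 0.0612
Since p ≈ 0.0612 > α = 0.05, fail to reject H0; the evidence is not statistically significant.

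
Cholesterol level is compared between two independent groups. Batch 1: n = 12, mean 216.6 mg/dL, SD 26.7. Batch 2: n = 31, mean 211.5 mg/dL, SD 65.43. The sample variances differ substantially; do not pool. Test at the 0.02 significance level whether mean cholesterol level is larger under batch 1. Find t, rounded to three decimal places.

Let group 1 = batch 1, group 2 = batch 2. H0: μ_1 = μ_2; H1: μ_1 > μ_2 (Welch's two-sample t-test, right-tailed).
t = (x̄_1 − x̄_2)/√(s_1²/n_1 + s_2²/n_2) = (216.6 − 211.5)/√(26.7²/12 + 65.43²/31) = 0.363
Welch–Satterthwaite df ≈ 40.78
p-value = P(T ≥ 0.363) ≈ 0.3593
Since p ≈ 0.3593 > α = 0.02, fail to reject H0; the evidence is not statistically significant.

0.363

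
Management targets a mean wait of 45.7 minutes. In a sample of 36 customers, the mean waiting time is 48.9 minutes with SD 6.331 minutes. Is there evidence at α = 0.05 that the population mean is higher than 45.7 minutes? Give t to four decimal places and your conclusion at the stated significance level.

t = 3.0327; reject H0

H0: μ = 45.7; H1: μ > 45.7 (one-sample t-test, right-tailed).
t = (x̄ − μ₀)/(s/√n) = (48.9 − 45.7)/(6.331/√36) = 3.0327
df = n − 1 = 35
p-value = P(T ≥ 3.0327) ≈ 0.0023
Since p ≈ 0.0023 < α = 0.05, reject H0; the evidence is statistically significant.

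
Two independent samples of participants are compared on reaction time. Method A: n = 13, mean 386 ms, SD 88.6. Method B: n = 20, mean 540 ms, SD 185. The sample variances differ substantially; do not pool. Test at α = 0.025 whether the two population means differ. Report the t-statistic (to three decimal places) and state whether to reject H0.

t = -3.201; reject H0

Let group 1 = method A, group 2 = method B. H0: μ_1 = μ_2; H1: μ_1 ≠ μ_2 (Welch's two-sample t-test, two-sided).
t = (x̄_1 − x̄_2)/√(s_1²/n_1 + s_2²/n_2) = (386 − 540)/√(88.6²/13 + 185²/20) = -3.201
Welch–Satterthwaite df ≈ 29.05
Two-sided p-value ≈ 0.0033
Since p ≈ 0.0033 < α = 0.025, reject H0; the data support H1.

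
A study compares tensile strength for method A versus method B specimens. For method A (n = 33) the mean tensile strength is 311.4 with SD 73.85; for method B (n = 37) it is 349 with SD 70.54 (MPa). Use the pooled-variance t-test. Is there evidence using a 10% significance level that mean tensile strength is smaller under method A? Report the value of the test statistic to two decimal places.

-2.18

Let group 1 = method A, group 2 = method B. H0: μ_1 = μ_2; H1: μ_1 < μ_2 (two-sample pooled-variance t-test, left-tailed).
s_p² = [(33−1)·73.85² + (37−1)·70.54²]/(33+37−2) = 5200.8
t = (311.4 − 349)/√[5200.8·(1/33 + 1/37)] = -2.18
df = n₁ + n₂ − 2 = 68
p-value = P(T ≤ -2.18) ≈ 0.016
Since p ≈ 0.016 < α = 0.1, reject H0; the data support H1.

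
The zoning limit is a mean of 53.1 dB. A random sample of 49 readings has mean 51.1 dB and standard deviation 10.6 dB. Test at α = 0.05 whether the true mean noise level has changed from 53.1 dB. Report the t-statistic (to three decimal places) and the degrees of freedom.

t = -1.321, df = 48

H0: μ = 53.1; H1: μ ≠ 53.1 (one-sample t-test, two-sided).
t = (x̄ − μ₀)/(s/√n) = (51.1 − 53.1)/(10.6/√49) = -1.321
df = n − 1 = 48
Two-sided p-value ≈ 0.193
Since p ≈ 0.193 > α = 0.05, fail to reject H0; the evidence is not statistically significant.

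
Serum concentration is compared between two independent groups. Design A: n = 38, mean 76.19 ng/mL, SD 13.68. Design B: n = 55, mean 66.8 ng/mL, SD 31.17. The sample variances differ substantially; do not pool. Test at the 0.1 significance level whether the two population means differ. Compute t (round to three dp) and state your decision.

Let group 1 = design A, group 2 = design B. H0: μ_1 = μ_2; H1: μ_1 ≠ μ_2 (Welch's two-sample t-test, two-sided).
t = (x̄_1 − x̄_2)/√(s_1²/n_1 + s_2²/n_2) = (76.19 − 66.8)/√(13.68²/38 + 31.17²/55) = 1.976
Welch–Satterthwaite df ≈ 79.31
Two-sided p-value ≈ 0.052
Since p ≈ 0.052 < α = 0.1, reject H0; the evidence is statistically significant.

t = 1.976; reject H0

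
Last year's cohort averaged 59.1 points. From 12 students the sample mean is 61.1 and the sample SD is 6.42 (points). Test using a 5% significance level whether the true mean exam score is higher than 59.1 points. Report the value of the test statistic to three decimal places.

1.079

H0: μ = 59.1; H1: μ > 59.1 (one-sample t-test, right-tailed).
t = (x̄ − μ₀)/(s/√n) = (61.1 − 59.1)/(6.42/√12) = 1.079
df = n − 1 = 11
p-value = P(T ≥ 1.079) ≈ 0.152
Since p ≈ 0.152 > α = 0.05, fail to reject H0; the evidence is not statistically significant.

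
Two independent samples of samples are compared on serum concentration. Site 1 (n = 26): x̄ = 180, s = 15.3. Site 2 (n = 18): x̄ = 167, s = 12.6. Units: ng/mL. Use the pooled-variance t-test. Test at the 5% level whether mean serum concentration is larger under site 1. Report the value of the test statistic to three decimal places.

2.971

Let group 1 = site 1, group 2 = site 2. H0: μ_1 = μ_2; H1: μ_1 > μ_2 (two-sample pooled-variance t-test, right-tailed).
s_p² = [(26−1)·15.3² + (18−1)·12.6²]/(26+18−2) = 203.599
t = (180 − 167)/√[203.599·(1/26 + 1/18)] = 2.971
df = n₁ + n₂ − 2 = 42
p-value = P(T ≥ 2.971) ≈ 0.002
Since p ≈ 0.002 < α = 0.05, reject H0; the evidence is statistically significant.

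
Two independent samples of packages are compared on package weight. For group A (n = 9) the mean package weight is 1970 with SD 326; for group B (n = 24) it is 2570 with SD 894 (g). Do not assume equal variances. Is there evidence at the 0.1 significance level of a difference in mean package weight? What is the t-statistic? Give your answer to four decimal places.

-2.8250

Let group 1 = group A, group 2 = group B. H0: μ_1 = μ_2; H1: μ_1 ≠ μ_2 (Welch's two-sample t-test, two-sided).
t = (x̄_1 − x̄_2)/√(s_1²/n_1 + s_2²/n_2) = (1970 − 2570)/√(326²/9 + 894²/24) = -2.8250
Welch–Satterthwaite df ≈ 31.00
Two-sided p-value ≈ 0.0082
Since p ≈ 0.0082 < α = 0.1, reject H0; the evidence is statistically significant.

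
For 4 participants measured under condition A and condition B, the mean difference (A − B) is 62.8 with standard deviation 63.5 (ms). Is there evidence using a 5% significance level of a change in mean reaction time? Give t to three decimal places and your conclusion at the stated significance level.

H0: μ_d = 0; H1: μ_d ≠ 0 (paired t-test on the differences, two-sided).
t = d̄/(s_d/√n) = 62.8/(63.5/√4) = 1.978
df = n − 1 = 3
Two-sided p-value ≈ 0.142
Since p ≈ 0.142 > α = 0.05, fail to reject H0; the data do not provide sufficient evidence against H0.

t = 1.978; fail to reject H0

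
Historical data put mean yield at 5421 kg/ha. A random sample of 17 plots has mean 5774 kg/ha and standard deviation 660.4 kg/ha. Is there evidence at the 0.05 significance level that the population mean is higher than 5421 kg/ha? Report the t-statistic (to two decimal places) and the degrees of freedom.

t = 2.20, df = 16

H0: μ = 5421; H1: μ > 5421 (one-sample t-test, right-tailed).
t = (x̄ − μ₀)/(s/√n) = (5774 − 5421)/(660.4/√17) = 2.20
df = n − 1 = 16
p-value = P(T ≥ 2.20) ≈ 0.0213
Since p ≈ 0.0213 < α = 0.05, reject H0; the data support H1.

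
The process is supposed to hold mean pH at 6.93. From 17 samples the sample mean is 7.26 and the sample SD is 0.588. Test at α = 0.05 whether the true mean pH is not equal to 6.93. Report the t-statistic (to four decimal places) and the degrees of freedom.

H0: μ = 6.93; H1: μ ≠ 6.93 (one-sample t-test, two-sided).
t = (x̄ − μ₀)/(s/√n) = (7.26 − 6.93)/(0.588/√17) = 2.3140
df = n − 1 = 16
Two-sided p-value ≈ 0.0343
Since p ≈ 0.0343 < α = 0.05, reject H0; the data support H1.

t = 2.3140, df = 16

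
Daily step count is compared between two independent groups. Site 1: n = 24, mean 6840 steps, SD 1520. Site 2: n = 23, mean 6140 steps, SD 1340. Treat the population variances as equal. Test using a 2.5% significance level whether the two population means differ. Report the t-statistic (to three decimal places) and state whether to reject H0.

Let group 1 = site 1, group 2 = site 2. H0: μ_1 = μ_2; H1: μ_1 ≠ μ_2 (two-sample pooled-variance t-test, two-sided).
s_p² = [(24−1)·1520² + (23−1)·1340²]/(24+23−2) = 2058720
t = (6840 − 6140)/√[2058720·(1/24 + 1/23)] = 1.672
df = n₁ + n₂ − 2 = 45
Two-sided p-value ≈ 0.1015
Since p ≈ 0.1015 > α = 0.025, fail to reject H0; the data do not provide sufficient evidence against H0.

t = 1.672; fail to reject H0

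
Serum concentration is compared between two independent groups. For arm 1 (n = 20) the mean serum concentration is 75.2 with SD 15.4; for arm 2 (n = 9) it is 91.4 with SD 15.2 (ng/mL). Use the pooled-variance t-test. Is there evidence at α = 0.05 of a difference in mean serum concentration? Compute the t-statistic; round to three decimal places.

Let group 1 = arm 1, group 2 = arm 2. H0: μ_1 = μ_2; H1: μ_1 ≠ μ_2 (two-sample pooled-variance t-test, two-sided).
s_p² = [(20−1)·15.4² + (9−1)·15.2²]/(20+9−2) = 235.347
t = (75.2 − 91.4)/√[235.347·(1/20 + 1/9)] = -2.631
df = n₁ + n₂ − 2 = 27
Two-sided p-value ≈ 0.0139
Since p ≈ 0.0139 < α = 0.05, reject H0; the data support H1.

-2.631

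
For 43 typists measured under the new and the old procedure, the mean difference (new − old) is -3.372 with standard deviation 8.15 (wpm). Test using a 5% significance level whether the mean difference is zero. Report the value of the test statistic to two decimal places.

H0: μ_d = 0; H1: μ_d ≠ 0 (paired t-test on the differences, two-sided).
t = d̄/(s_d/√n) = -3.372/(8.15/√43) = -2.71
df = n − 1 = 42
Two-sided p-value ≈ 0.0096
Since p ≈ 0.0096 < α = 0.05, reject H0; the evidence is statistically significant.

-2.71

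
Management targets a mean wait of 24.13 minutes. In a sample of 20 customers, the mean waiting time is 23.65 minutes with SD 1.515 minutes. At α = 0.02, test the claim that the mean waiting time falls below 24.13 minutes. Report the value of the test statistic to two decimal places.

-1.42

H0: μ = 24.13; H1: μ < 24.13 (one-sample t-test, left-tailed).
t = (x̄ − μ₀)/(s/√n) = (23.65 − 24.13)/(1.515/√20) = -1.42
df = n − 1 = 19
p-value = P(T ≤ -1.42) ≈ 0.0863
Since p ≈ 0.0863 > α = 0.02, fail to reject H0; the data do not provide sufficient evidence against H0.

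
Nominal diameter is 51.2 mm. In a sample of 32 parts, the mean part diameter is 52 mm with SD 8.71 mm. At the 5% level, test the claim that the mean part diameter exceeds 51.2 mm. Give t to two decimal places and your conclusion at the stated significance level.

t = 0.52; fail to reject H0

H0: μ = 51.2; H1: μ > 51.2 (one-sample t-test, right-tailed).
t = (x̄ − μ₀)/(s/√n) = (52 − 51.2)/(8.71/√32) = 0.52
df = n − 1 = 31
p-value = P(T ≥ 0.52) ≈ 0.3035
Since p ≈ 0.3035 > α = 0.05, fail to reject H0; the evidence is not statistically significant.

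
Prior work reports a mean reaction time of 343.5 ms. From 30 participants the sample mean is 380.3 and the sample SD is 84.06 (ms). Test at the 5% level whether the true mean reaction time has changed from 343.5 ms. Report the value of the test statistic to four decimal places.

H0: μ = 343.5; H1: μ ≠ 343.5 (one-sample t-test, two-sided).
t = (x̄ − μ₀)/(s/√n) = (380.3 − 343.5)/(84.06/√30) = 2.3978
df = n − 1 = 29
Two-sided p-value ≈ 0.023
Since p ≈ 0.023 < α = 0.05, reject H0; the evidence is statistically significant.

2.3978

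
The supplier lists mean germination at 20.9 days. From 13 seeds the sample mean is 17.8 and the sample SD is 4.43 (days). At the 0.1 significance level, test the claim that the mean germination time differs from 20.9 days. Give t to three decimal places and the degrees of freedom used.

H0: μ = 20.9; H1: μ ≠ 20.9 (one-sample t-test, two-sided).
t = (x̄ − μ₀)/(s/√n) = (17.8 − 20.9)/(4.43/√13) = -2.523
df = n − 1 = 12
Two-sided p-value ≈ 0.0268
Since p ≈ 0.0268 < α = 0.1, reject H0; the data support H1.

t = -2.523, df = 12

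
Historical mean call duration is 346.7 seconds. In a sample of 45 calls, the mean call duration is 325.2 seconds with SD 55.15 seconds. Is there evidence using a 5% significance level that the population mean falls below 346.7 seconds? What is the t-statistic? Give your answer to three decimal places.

-2.615

H0: μ = 346.7; H1: μ < 346.7 (one-sample t-test, left-tailed).
t = (x̄ − μ₀)/(s/√n) = (325.2 − 346.7)/(55.15/√45) = -2.615
df = n − 1 = 44
p-value = P(T ≤ -2.615) ≈ 0.0061
Since p ≈ 0.0061 < α = 0.05, reject H0; the evidence is statistically significant.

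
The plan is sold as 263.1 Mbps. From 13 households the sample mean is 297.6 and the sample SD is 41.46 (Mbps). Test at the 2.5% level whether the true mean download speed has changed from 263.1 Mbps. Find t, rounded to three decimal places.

H0: μ = 263.1; H1: μ ≠ 263.1 (one-sample t-test, two-sided).
t = (x̄ − μ₀)/(s/√n) = (297.6 − 263.1)/(41.46/√13) = 3.000
df = n − 1 = 12
Two-sided p-value ≈ 0.011
Since p ≈ 0.011 < α = 0.025, reject H0; the evidence is statistically significant.

3.000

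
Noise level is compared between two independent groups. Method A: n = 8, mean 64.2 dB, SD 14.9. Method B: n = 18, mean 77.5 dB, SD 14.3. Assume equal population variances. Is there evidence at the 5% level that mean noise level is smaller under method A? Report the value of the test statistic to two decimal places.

-2.16

Let group 1 = method A, group 2 = method B. H0: μ_1 = μ_2; H1: μ_1 < μ_2 (two-sample pooled-variance t-test, left-tailed).
s_p² = [(8−1)·14.9² + (18−1)·14.3²]/(8+18−2) = 209.6
t = (64.2 − 77.5)/√[209.6·(1/8 + 1/18)] = -2.16
df = n₁ + n₂ − 2 = 24
p-value = P(T ≤ -2.16) ≈ 0.020
Since p ≈ 0.020 < α = 0.05, reject H0; the data support H1.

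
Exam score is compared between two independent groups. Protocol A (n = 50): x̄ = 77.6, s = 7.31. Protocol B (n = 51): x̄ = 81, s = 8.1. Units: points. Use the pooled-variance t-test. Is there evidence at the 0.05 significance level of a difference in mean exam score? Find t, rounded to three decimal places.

-2.213

Let group 1 = protocol A, group 2 = protocol B. H0: μ_1 = μ_2; H1: μ_1 ≠ μ_2 (two-sample pooled-variance t-test, two-sided).
s_p² = [(50−1)·7.31² + (51−1)·8.1²]/(50+51−2) = 59.5845
t = (77.6 − 81)/√[59.5845·(1/50 + 1/51)] = -2.213
df = n₁ + n₂ − 2 = 99
Two-sided p-value ≈ 0.029
Since p ≈ 0.029 < α = 0.05, reject H0; the data support H1.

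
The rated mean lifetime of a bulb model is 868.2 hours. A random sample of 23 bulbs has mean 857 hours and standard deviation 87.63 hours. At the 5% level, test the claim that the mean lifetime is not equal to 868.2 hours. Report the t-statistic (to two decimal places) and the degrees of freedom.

H0: μ = 868.2; H1: μ ≠ 868.2 (one-sample t-test, two-sided).
t = (x̄ − μ₀)/(s/√n) = (857 − 868.2)/(87.63/√23) = -0.61
df = n − 1 = 22
Two-sided p-value ≈ 0.546
Since p ≈ 0.546 > α = 0.05, fail to reject H0; the evidence is not statistically significant.

t = -0.61, df = 22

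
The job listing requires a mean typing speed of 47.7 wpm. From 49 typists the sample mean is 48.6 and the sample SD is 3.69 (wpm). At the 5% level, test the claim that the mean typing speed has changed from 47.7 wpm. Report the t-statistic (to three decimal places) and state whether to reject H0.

H0: μ = 47.7; H1: μ ≠ 47.7 (one-sample t-test, two-sided).
t = (x̄ − μ₀)/(s/√n) = (48.6 − 47.7)/(3.69/√49) = 1.707
df = n − 1 = 48
Two-sided p-value ≈ 0.094
Since p ≈ 0.094 > α = 0.05, fail to reject H0; the evidence is not statistically significant.

t = 1.707; fail to reject H0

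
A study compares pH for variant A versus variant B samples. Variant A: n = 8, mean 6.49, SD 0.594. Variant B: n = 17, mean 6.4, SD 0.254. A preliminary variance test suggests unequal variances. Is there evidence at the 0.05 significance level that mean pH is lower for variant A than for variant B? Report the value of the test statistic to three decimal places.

0.411

Let group 1 = variant A, group 2 = variant B. H0: μ_1 = μ_2; H1: μ_1 < μ_2 (Welch's two-sample t-test, left-tailed).
t = (x̄_1 − x̄_2)/√(s_1²/n_1 + s_2²/n_2) = (6.49 − 6.4)/√(0.594²/8 + 0.254²/17) = 0.411
Welch–Satterthwaite df ≈ 8.23
p-value = P(T ≤ 0.411) ≈ 0.6543
Since p ≈ 0.6543 > α = 0.05, fail to reject H0; the data do not provide sufficient evidence against H0.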